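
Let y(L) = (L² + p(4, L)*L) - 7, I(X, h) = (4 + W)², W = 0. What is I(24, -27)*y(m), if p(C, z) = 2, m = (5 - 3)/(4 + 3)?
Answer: -4976/49 ≈ -101.55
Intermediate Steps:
m = 2/7 ≈ 0.28571
I(X, h) = 16 (I(X, h) = (4 + 0)² = 4² = 16)
y(L) = -7 + L² + 2*L (y(L) = (L² + 2*L) - 7 = -7 + L² + 2*L)
I(24, -27)*y(m) = 16*(-7 + (2/7)² + 2*(2/7)) = 16*(-7 + 4/49 + 4/7) = 16*(-311/49) = -4976/49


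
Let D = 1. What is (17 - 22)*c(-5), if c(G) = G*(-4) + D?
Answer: -105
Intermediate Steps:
c(G) = 1 - 4*G (c(G) = G*(-4) + 1 = -4*G + 1 = 1 - 4*G)
(17 - 22)*c(-5) = (17 - 22)*(1 - 4*(-5)) = -5*(1 + 20) = -5*21 = -105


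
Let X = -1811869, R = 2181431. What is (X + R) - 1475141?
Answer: -1105579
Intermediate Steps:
(X + R) - 1475141 = (-1811869 + 2181431) - 1475141 = 369562 - 1475141 = -1105579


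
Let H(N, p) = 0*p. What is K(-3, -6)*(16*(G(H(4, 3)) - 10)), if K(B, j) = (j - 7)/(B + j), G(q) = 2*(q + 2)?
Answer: -416/3 ≈ -138.67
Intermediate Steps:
H(N, p) = 0
G(q) = 4 + 2*q (G(q) = 2*(2 + q) = 4 + 2*q)
K(B, j) = (-7 + j)/(B + j)
K(-3, -6)*(16*(G(H(4, 3)) - 10)) = ((-7 - 6)/(-3 - 6))*(16*((4 + 2*0) - 10)) = (-13/(-9))*(16*((4 + 0) - 10)) = (-⅑*(-13))*(16*(4 - 10)) = 13*(16*(-6))/9 = (13/9)*(-96) = -416/3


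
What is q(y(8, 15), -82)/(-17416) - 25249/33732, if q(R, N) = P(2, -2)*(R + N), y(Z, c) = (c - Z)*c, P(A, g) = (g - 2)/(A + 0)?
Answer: -27386557/36717282 ≈ -0.74588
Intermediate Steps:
P(A, g) = (-2 + g)/A
y(Z, c) = c*(c - Z)
q(R, N) = -2*N - 2*R (q(R, N) = ((-2 - 2)/2)*(R + N) = ((½)*(-4))*(N + R) = -2*(N + R) = -2*N - 2*R)
q(y(8, 15), -82)/(-17416) - 25249/33732 = (-2*(-82) - 30*(15 - 1*8))/(-17416) - 25249/33732 = (164 - 30*(15 - 8))*(-1/17416) - 25249*1/33732 = (164 - 30*7)*(-1/17416) - 25249/33732 = (164 - 2*105)*(-1/17416) - 25249/33732 = (164 - 210)*(-1/17416) - 25249/33732 = -46*(-1/17416) - 25249/33732 = 23/8708 - 25249/33732 = -27386557/36717282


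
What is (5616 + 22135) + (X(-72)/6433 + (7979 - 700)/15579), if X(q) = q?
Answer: 2781242793076/100219707 ≈ 27751.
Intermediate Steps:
(5616 + 22135) + (X(-72)/6433 + (7979 - 700)/15579) = (5616 + 22135) + (-72/6433 + (7979 - 700)/15579) = 27751 + (-72*1/6433 + 7279*(1/15579)) = 27751 + (-72/6433 + 7279/15579) = 27751 + 45704119/100219707 = 2781242793076/100219707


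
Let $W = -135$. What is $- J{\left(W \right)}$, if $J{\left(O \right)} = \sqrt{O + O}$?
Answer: $- 3 i \sqrt{30} \approx - 16.432 i$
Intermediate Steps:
$J{\left(O \right)} = \sqrt{2} \sqrt{O}$ ($J{\left(O \right)} = \sqrt{2 O} = \sqrt{2} \sqrt{O}$)
$- J{\left(W \right)} = - \sqrt{2} \sqrt{-135} = - \sqrt{2} \cdot 3 i \sqrt{15} = - 3 i \sqrt{30}$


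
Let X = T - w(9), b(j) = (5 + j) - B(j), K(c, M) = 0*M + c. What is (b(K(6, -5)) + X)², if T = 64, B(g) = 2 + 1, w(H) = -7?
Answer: 6241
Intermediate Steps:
B(g) = 3
K(c, M) = c (K(c, M) = 0 + c = c)
b(j) = 2 + j (b(j) = (5 + j) - 1*3 = (5 + j) - 3 = 2 + j)
X = 71 (X = 64 - 1*(-7) = 64 + 7 = 71)
(b(K(6, -5)) + X)² = ((2 + 6) + 71)² = (8 + 71)² = 79² = 6241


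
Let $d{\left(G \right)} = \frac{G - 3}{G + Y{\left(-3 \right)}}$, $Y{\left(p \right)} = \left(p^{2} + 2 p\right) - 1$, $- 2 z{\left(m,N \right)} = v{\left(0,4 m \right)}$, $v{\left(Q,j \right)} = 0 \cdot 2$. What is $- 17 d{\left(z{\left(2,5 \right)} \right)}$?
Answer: $\frac{51}{2} \approx 25.5$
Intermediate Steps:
$v{\left(Q,j \right)} = 0$
$z{\left(m,N \right)} = 0$ ($z{\left(m,N \right)} = \left(- \frac{1}{2}\right) 0 = 0$)
$Y{\left(p \right)} = -1 + p^{2} + 2 p$
$d{\left(G \right)} = \frac{-3 + G}{2 + G}$ ($d{\left(G \right)} = \frac{G - 3}{G + \left(-1 + \left(-3\right)^{2} + 2 \left(-3\right)\right)} = \frac{-3 + G}{G - -2} = \frac{-3 + G}{G + 2} = \frac{-3 + G}{2 + G}$)
$- 17 d{\left(z{\left(2,5 \right)} \right)} = - 17 \frac{-3 + 0}{2 + 0} = - 17 \cdot \frac{1}{2} \left(-3\right) = \left(-17\right) \left(- \frac{3}{2}\right) = \frac{51}{2}$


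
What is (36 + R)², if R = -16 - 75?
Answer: 3025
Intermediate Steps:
R = -91
(36 + R)² = (36 - 91)² = (-55)² = 3025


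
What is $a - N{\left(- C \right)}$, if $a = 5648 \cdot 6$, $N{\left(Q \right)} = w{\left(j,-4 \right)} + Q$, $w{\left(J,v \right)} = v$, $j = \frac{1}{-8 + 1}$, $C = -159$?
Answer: $33733$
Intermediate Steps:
$j = - \frac{1}{7}$ ($j = \frac{1}{-7} = - \frac{1}{7} \approx -0.14286$)
$N{\left(Q \right)} = -4 + Q$
$a = 33888$
$a - N{\left(- C \right)} = 33888 - \left(-4 - -159\right) = 33888 - \left(-4 + 159\right) = 33888 - 155 = 33733$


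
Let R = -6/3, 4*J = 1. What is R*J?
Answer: -½ ≈ -0.50000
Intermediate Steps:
J = ¼ (J = (¼)*1 = ¼ ≈ 0.25000)
R = -2 (R = -6*⅓ = -2)
R*J = -2*¼ = -½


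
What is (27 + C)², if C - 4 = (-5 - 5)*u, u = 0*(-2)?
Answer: 961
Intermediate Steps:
u = 0
C = 4 (C = 4 + (-5 - 5)*0 = 4 - 10*0 = 4 + 0 = 4)
(27 + C)² = (27 + 4)² = 31² = 961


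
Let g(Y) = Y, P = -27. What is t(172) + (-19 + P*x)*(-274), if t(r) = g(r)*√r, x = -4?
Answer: -24386 + 344*√43 ≈ -22130.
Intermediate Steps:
t(r) = r^(3/2) (t(r) = r*√r = r^(3/2))
t(172) + (-19 + P*x)*(-274) = 172^(3/2) + (-19 - 27*(-4))*(-274) = 344*√43 + (-19 + 108)*(-274) = 344*√43 + 89*(-274) = 344*√43 - 24386 = -24386 + 344*√43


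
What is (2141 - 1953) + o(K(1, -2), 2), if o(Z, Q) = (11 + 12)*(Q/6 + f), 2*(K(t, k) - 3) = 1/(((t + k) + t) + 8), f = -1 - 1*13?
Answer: -379/3 ≈ -126.33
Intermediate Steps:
f = -14 (f = -1 - 13 = -14)
K(t, k) = 3 + 1/(2*(8 + k + 2*t)) (K(t, k) = 3 + 1/(2*(((t + k) + t) + 8)) = 3 + 1/(2*(((k + t) + t) + 8)) = 3 + 1/(2*((k + 2*t) + 8)) = 3 + 1/(2*(8 + k + 2*t)))
o(Z, Q) = -322 + 23*Q/6 (o(Z, Q) = (11 + 12)*(Q/6 - 14) = 23*(Q*(⅙) - 14) = 23*(Q/6 - 14) = 23*(-14 + Q/6) = -322 + 23*Q/6)
(2141 - 1953) + o(K(1, -2), 2) = (2141 - 1953) + (-322 + (23/6)*2) = 188 + (-322 + 23/3) = 188 - 943/3 = -379/3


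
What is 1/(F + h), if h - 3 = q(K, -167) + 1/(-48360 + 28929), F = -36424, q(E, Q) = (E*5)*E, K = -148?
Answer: 19431/1420386668 ≈ 1.3680e-5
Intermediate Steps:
q(E, Q) = 5*E² (q(E, Q) = (5*E)*E = 5*E²)
h = 2128141412/19431 (h = 3 + (5*(-148)² + 1/(-48360 + 28929)) = 3 + (5*21904 + 1/(-19431)) = 3 + (109520 - 1/19431) = 3 + 2128083119/19431 = 2128141412/19431 ≈ 1.0952e+5)
1/(F + h) = 1/(-36424 + 2128141412/19431) = 1/(1420386668/19431) = 19431/1420386668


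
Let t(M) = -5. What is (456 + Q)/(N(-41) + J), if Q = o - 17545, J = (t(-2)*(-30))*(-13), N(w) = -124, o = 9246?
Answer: 7843/2074 ≈ 3.7816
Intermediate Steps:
J = -1950 (J = -5*(-30)*(-13) = 150*(-13) = -1950)
Q = -8299 (Q = 9246 - 17545 = -8299)
(456 + Q)/(N(-41) + J) = (456 - 8299)/(-124 - 1950) = -7843/(-2074) = -7843*(-1/2074) = 7843/2074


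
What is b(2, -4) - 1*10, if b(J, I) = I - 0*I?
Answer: -14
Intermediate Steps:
b(J, I) = I (b(J, I) = I - 1*0 = I + 0 = I)
b(2, -4) - 1*10 = -4 - 1*10 = -4 - 10 = -14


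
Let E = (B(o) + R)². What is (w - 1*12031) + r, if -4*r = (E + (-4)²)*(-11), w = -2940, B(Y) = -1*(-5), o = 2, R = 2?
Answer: -59169/4 ≈ -14792.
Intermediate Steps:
B(Y) = 5
E = 49 (E = (5 + 2)² = 7² = 49)
r = 715/4 (r = -(49 + (-4)²)*(-11)/4 = -(49 + 16)*(-11)/4 = -65*(-11)/4 = -¼*(-715) = 715/4 ≈ 178.75)
(w - 1*12031) + r = (-2940 - 1*12031) + 715/4 = (-2940 - 12031) + 715/4 = -14971 + 715/4 = -59169/4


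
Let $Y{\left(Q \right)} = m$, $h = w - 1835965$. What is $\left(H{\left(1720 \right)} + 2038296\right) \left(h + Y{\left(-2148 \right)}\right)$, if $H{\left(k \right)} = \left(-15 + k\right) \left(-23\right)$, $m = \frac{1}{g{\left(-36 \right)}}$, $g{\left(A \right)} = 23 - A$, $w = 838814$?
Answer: $- \frac{117609749476548}{59} \approx -1.9934 \cdot 10^{12}$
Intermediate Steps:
$m = \frac{1}{59}$ ($m = \frac{1}{23 - -36} = \frac{1}{23 + 36} = \frac{1}{59} \approx 0.016949$)
$h = -997151$ ($h = 838814 - 1835965 = -997151$)
$Y{\left(Q \right)} = \frac{1}{59}$
$H{\left(k \right)} = 345 - 23 k$
$\left(H{\left(1720 \right)} + 2038296\right) \left(h + Y{\left(-2148 \right)}\right) = \left(\left(345 - 39560\right) + 2038296\right) \left(-997151 + \frac{1}{59}\right) = \left(\left(345 - 39560\right) + 2038296\right) \left(- \frac{58831908}{59}\right) = \left(-39215 + 2038296\right) \left(- \frac{58831908}{59}\right) = 1999081 \left(- \frac{58831908}{59}\right) = - \frac{117609749476548}{59}$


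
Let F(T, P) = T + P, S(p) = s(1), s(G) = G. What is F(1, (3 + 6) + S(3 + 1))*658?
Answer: 7238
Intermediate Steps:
S(p) = 1
F(T, P) = P + T
F(1, (3 + 6) + S(3 + 1))*658 = (((3 + 6) + 1) + 1)*658 = ((9 + 1) + 1)*658 = (10 + 1)*658 = 11*658 = 7238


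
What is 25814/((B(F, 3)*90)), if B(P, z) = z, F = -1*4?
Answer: 12907/135 ≈ 95.607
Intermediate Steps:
F = -4
25814/((B(F, 3)*90)) = 25814/((3*90)) = 25814/270 = 25814*(1/270) = 12907/135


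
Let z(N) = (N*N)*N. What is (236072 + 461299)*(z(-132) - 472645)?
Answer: -1933539900423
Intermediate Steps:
z(N) = N³ (z(N) = N²*N = N³)
(236072 + 461299)*(z(-132) - 472645) = (236072 + 461299)*((-132)³ - 472645) = 697371*(-2299968 - 472645) = 697371*(-2772613) = -1933539900423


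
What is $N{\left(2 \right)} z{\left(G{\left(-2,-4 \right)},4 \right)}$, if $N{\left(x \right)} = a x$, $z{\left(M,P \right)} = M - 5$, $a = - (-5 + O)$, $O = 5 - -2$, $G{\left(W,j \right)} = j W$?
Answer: $-12$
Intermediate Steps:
$G{\left(W,j \right)} = W j$
$O = 7$ ($O = 5 + 2 = 7$)
$a = -2$ ($a = - (-5 + 7) = \left(-1\right) 2 = -2$)
$z{\left(M,P \right)} = -5 + M$ ($z{\left(M,P \right)} = M - 5 = -5 + M$)
$N{\left(x \right)} = - 2 x$
$N{\left(2 \right)} z{\left(G{\left(-2,-4 \right)},4 \right)} = \left(-2\right) 2 \left(-5 - -8\right) = - 4 \left(-5 + 8\right) = \left(-4\right) 3 = -12$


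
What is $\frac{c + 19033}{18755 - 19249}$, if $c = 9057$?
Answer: $- \frac{14045}{247} \approx -56.862$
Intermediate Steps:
$\frac{c + 19033}{18755 - 19249} = \frac{9057 + 19033}{18755 - 19249} = \frac{28090}{-494} = 28090 \left(- \frac{1}{494}\right) = - \frac{14045}{247}$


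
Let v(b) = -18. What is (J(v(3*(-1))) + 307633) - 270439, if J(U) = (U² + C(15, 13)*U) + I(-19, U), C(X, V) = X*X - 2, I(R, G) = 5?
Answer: 33509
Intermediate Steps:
C(X, V) = -2 + X² (C(X, V) = X² - 2 = -2 + X²)
J(U) = 5 + U² + 223*U (J(U) = (U² + (-2 + 15²)*U) + 5 = (U² + (-2 + 225)*U) + 5 = (U² + 223*U) + 5 = 5 + U² + 223*U)
(J(v(3*(-1))) + 307633) - 270439 = ((5 + (-18)² + 223*(-18)) + 307633) - 270439 = ((5 + 324 - 4014) + 307633) - 270439 = (-3685 + 307633) - 270439 = 303948 - 270439 = 33509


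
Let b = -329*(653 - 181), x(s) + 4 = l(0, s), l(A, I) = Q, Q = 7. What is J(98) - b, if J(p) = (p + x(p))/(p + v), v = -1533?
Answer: 222838179/1435 ≈ 1.5529e+5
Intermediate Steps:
l(A, I) = 7
x(s) = 3 (x(s) = -4 + 7 = 3)
b = -155288 (b = -329*472 = -155288)
J(p) = (3 + p)/(-1533 + p) (J(p) = (p + 3)/(p - 1533) = (3 + p)/(-1533 + p))
J(98) - b = (3 + 98)/(-1533 + 98) - 1*(-155288) = 101/(-1435) + 155288 = -1/1435*101 + 155288 = -101/1435 + 155288 = 222838179/1435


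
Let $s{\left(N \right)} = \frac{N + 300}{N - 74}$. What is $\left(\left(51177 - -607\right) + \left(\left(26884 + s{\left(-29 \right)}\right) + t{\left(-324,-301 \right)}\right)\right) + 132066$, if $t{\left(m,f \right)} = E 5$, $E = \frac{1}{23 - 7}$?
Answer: $\frac{347285811}{1648} \approx 2.1073 \cdot 10^{5}$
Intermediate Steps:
$E = \frac{1}{16} \approx 0.0625$
$t{\left(m,f \right)} = \frac{5}{16}$ ($t{\left(m,f \right)} = \frac{1}{16} \cdot 5 = \frac{5}{16}$)
$s{\left(N \right)} = \frac{300 + N}{-74 + N}$
$\left(\left(51177 - -607\right) + \left(\left(26884 + s{\left(-29 \right)}\right) + t{\left(-324,-301 \right)}\right)\right) + 132066 = \left(\left(51177 - -607\right) + \left(\left(26884 + \frac{300 - 29}{-74 - 29}\right) + \frac{5}{16}\right)\right) + 132066 = \left(\left(51177 + 607\right) + \left(\left(26884 + \frac{1}{-103} \cdot 271\right) + \frac{5}{16}\right)\right) + 132066 = \left(51784 + \left(\left(26884 - \frac{271}{103}\right) + \frac{5}{16}\right)\right) + 132066 = \left(51784 + \left(\frac{2768781}{103} + \frac{5}{16}\right)\right) + 132066 = \left(51784 + \frac{44301011}{1648}\right) + 132066 = \frac{129641043}{1648} + 132066 = \frac{347285811}{1648}$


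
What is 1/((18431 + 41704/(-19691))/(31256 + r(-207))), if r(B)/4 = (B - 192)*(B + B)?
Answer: 13626172000/362883117 ≈ 37.550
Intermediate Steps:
r(B) = 8*B*(-192 + B) (r(B) = 4*((B - 192)*(B + B)) = 4*((-192 + B)*(2*B)) = 4*(2*B*(-192 + B)) = 8*B*(-192 + B))
1/((18431 + 41704/(-19691))/(31256 + r(-207))) = 1/((18431 + 41704/(-19691))/(31256 + 8*(-207)*(-192 - 207))) = 1/((18431 + 41704*(-1/19691))/(31256 + 8*(-207)*(-399))) = 1/((18431 - 41704/19691)/(31256 + 660744)) = 1/((362883117/19691)/692000) = 1/((362883117/19691)*(1/692000)) = 1/(362883117/13626172000) = 13626172000/362883117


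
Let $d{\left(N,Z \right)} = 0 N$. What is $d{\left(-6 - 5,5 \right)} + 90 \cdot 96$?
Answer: $8640$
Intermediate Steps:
$d{\left(N,Z \right)} = 0$
$d{\left(-6 - 5,5 \right)} + 90 \cdot 96 = 0 + 90 \cdot 96 = 0 + 8640 = 8640$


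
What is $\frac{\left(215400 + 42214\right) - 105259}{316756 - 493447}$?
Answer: $- \frac{50785}{58897} \approx -0.86227$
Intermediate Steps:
$\frac{\left(215400 + 42214\right) - 105259}{316756 - 493447} = \frac{257614 - 105259}{-176691} = 152355 \left(- \frac{1}{176691}\right) = - \frac{50785}{58897}$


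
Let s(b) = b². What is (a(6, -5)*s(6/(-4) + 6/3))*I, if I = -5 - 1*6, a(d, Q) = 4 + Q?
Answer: 11/4 ≈ 2.7500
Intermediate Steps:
I = -11 (I = -5 - 6 = -11)
(a(6, -5)*s(6/(-4) + 6/3))*I = ((4 - 5)*(6/(-4) + 6/3)²)*(-11) = -(6*(-¼) + 6*(⅓))²*(-11) = -(-3/2 + 2)²*(-11) = -(½)²*(-11) = -1*¼*(-11) = -¼*(-11) = 11/4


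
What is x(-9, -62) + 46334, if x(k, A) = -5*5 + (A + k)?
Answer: 46238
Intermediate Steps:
x(k, A) = -25 + A + k (x(k, A) = -25 + (A + k) = -25 + A + k)
x(-9, -62) + 46334 = (-25 - 62 - 9) + 46334 = -96 + 46334 = 46238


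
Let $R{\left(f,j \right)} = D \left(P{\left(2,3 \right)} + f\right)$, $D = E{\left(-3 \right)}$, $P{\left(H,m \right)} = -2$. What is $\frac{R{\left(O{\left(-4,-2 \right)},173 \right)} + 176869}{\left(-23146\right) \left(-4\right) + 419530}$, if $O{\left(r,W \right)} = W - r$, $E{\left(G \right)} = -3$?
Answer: $\frac{176869}{512114} \approx 0.34537$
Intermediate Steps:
$D = -3$
$R{\left(f,j \right)} = 6 - 3 f$ ($R{\left(f,j \right)} = - 3 \left(-2 + f\right) = 6 - 3 f$)
$\frac{R{\left(O{\left(-4,-2 \right)},173 \right)} + 176869}{\left(-23146\right) \left(-4\right) + 419530} = \frac{\left(6 - 3 \left(-2 - -4\right)\right) + 176869}{\left(-23146\right) \left(-4\right) + 419530} = \frac{\left(6 - 3 \left(-2 + 4\right)\right) + 176869}{92584 + 419530} = \frac{\left(6 - 6\right) + 176869}{512114} = \left(\left(6 - 6\right) + 176869\right) \frac{1}{512114} = \left(0 + 176869\right) \frac{1}{512114} = 176869 \cdot \frac{1}{512114} = \frac{176869}{512114}$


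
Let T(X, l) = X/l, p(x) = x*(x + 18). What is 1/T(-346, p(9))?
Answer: -243/346 ≈ -0.70231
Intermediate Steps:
p(x) = x*(18 + x)
1/T(-346, p(9)) = 1/(-346*1/(9*(18 + 9))) = 1/(-346/(9*27)) = 1/(-346/243) = -243/346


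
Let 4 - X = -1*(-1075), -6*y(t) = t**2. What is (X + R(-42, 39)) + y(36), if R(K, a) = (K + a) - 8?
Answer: -1298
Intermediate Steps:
R(K, a) = -8 + K + a
y(t) = -t**2/6
X = -1071 (X = 4 - (-1)*(-1075) = 4 - 1*1075 = 4 - 1075 = -1071)
(X + R(-42, 39)) + y(36) = (-1071 + (-8 - 42 + 39)) - 1/6*36**2 = (-1071 - 11) - 1/6*1296 = -1082 - 216 = -1298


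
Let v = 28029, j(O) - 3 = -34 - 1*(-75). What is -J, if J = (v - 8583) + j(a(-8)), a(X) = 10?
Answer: -19490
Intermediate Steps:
j(O) = 44 (j(O) = 3 + (-34 - 1*(-75)) = 3 + (-34 + 75) = 3 + 41 = 44)
J = 19490 (J = (28029 - 8583) + 44 = 19446 + 44 = 19490)
-J = -1*19490 = -19490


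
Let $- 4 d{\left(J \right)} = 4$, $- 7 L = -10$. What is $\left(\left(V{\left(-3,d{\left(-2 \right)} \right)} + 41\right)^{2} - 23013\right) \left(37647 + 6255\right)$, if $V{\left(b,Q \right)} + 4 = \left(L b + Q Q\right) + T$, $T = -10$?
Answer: $- \frac{48295756062}{49} \approx -9.8563 \cdot 10^{8}$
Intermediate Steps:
$L = \frac{10}{7}$ ($L = \left(- \frac{1}{7}\right) \left(-10\right) = \frac{10}{7} \approx 1.4286$)
$d{\left(J \right)} = -1$ ($d{\left(J \right)} = \left(- \frac{1}{4}\right) 4 = -1$)
$V{\left(b,Q \right)} = -14 + Q^{2} + \frac{10 b}{7}$ ($V{\left(b,Q \right)} = -4 - \left(10 - \frac{10 b}{7} - Q Q\right) = -4 - \left(10 - Q^{2} - \frac{10 b}{7}\right) = -4 + \left(-10 + Q^{2} + \frac{10 b}{7}\right) = -14 + Q^{2} + \frac{10 b}{7}$)
$\left(\left(V{\left(-3,d{\left(-2 \right)} \right)} + 41\right)^{2} - 23013\right) \left(37647 + 6255\right) = \left(\left(\left(-14 + \left(-1\right)^{2} + \frac{10}{7} \left(-3\right)\right) + 41\right)^{2} - 23013\right) \left(37647 + 6255\right) = \left(\left(\left(-14 + 1 - \frac{30}{7}\right) + 41\right)^{2} - 23013\right) 43902 = \left(\left(- \frac{121}{7} + 41\right)^{2} - 23013\right) 43902 = \left(\left(\frac{166}{7}\right)^{2} - 23013\right) 43902 = \left(\frac{27556}{49} - 23013\right) 43902 = \left(- \frac{1100081}{49}\right) 43902 = - \frac{48295756062}{49}$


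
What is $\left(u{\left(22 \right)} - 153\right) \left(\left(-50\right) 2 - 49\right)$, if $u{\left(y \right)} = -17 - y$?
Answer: $28608$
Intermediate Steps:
$\left(u{\left(22 \right)} - 153\right) \left(\left(-50\right) 2 - 49\right) = \left(\left(-17 - 22\right) - 153\right) \left(\left(-50\right) 2 - 49\right) = \left(\left(-17 - 22\right) - 153\right) \left(-100 - 49\right) = \left(-39 - 153\right) \left(-149\right) = \left(-192\right) \left(-149\right) = 28608$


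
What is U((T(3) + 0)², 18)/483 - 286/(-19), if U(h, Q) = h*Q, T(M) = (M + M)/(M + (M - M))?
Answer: 46502/3059 ≈ 15.202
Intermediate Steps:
T(M) = 2 (T(M) = (2*M)/(M + 0) = (2*M)/M = 2)
U(h, Q) = Q*h
U((T(3) + 0)², 18)/483 - 286/(-19) = (18*(2 + 0)²)/483 - 286/(-19) = (18*2²)*(1/483) - 286*(-1/19) = (18*4)*(1/483) + 286/19 = 72*(1/483) + 286/19 = 24/161 + 286/19 = 46502/3059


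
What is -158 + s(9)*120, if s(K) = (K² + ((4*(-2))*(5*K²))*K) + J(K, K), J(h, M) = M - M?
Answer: -3489638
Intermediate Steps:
J(h, M) = 0
s(K) = K² - 40*K³ (s(K) = (K² + ((4*(-2))*(5*K²))*K) + 0 = (K² + (-40*K²)*K) + 0 = (K² - 40*K³) + 0 = K² - 40*K³)
-158 + s(9)*120 = -158 + (9²*(1 - 40*9))*120 = -158 + (81*(1 - 360))*120 = -158 + (81*(-359))*120 = -158 - 29079*120 = -158 - 3489480 = -3489638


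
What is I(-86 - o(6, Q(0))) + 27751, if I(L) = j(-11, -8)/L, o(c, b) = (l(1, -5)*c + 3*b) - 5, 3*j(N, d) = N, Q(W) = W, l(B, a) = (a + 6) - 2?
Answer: 6243986/225 ≈ 27751.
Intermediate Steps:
l(B, a) = 4 + a (l(B, a) = (6 + a) - 2 = 4 + a)
j(N, d) = N/3
o(c, b) = -5 - c + 3*b (o(c, b) = ((4 - 5)*c + 3*b) - 5 = (-c + 3*b) - 5 = -5 - c + 3*b)
I(L) = -11/(3*L) (I(L) = ((⅓)*(-11))/L = -11/(3*L))
I(-86 - o(6, Q(0))) + 27751 = -11/(3*(-86 - (-5 - 1*6 + 3*0))) + 27751 = -11/(3*(-86 - (-5 - 6 + 0))) + 27751 = -11/(3*(-86 - 1*(-11))) + 27751 = -11/(3*(-86 + 11)) + 27751 = -11/3/(-75) + 27751 = -11/3*(-1/75) + 27751 = 11/225 + 27751 = 6243986/225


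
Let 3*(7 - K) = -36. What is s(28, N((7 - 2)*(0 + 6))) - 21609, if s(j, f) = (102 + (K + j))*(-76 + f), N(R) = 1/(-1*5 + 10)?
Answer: -164516/5 ≈ -32903.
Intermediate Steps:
K = 19 (K = 7 - 1/3*(-36) = 7 + 12 = 19)
N(R) = 1/5 (N(R) = 1/(-5 + 10) = 1/5)
s(j, f) = (-76 + f)*(121 + j) (s(j, f) = (102 + (19 + j))*(-76 + f) = (121 + j)*(-76 + f) = (-76 + f)*(121 + j))
s(28, N((7 - 2)*(0 + 6))) - 21609 = (-9196 - 76*28 + 121*(1/5) + (1/5)*28) - 21609 = (-9196 - 2128 + 121/5 + 28/5) - 21609 = -56471/5 - 21609 = -164516/5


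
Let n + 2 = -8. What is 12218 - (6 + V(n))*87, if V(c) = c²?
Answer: 2996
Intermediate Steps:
n = -10 (n = -2 - 8 = -10)
12218 - (6 + V(n))*87 = 12218 - (6 + (-10)²)*87 = 12218 - (6 + 100)*87 = 12218 - 106*87 = 12218 - 1*9222 = 12218 - 9222 = 2996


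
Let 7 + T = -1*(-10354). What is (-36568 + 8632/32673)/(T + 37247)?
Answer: -597388816/777519381 ≈ -0.76833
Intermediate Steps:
T = 10347 (T = -7 - 1*(-10354) = -7 + 10354 = 10347)
(-36568 + 8632/32673)/(T + 37247) = (-36568 + 8632/32673)/(10347 + 37247) = (-36568 + 8632*(1/32673))/47594 = (-36568 + 8632/32673)*(1/47594) = -1194777632/32673*1/47594 = -597388816/777519381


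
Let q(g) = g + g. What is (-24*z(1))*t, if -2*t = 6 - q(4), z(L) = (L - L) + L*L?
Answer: -24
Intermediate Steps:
q(g) = 2*g
z(L) = L**2 (z(L) = 0 + L**2 = L**2)
t = 1 (t = -(6 - 2*4)/2 = -(6 - 1*8)/2 = -(6 - 8)/2 = -1/2*(-2) = 1)
(-24*z(1))*t = -24*1**2*1 = -24*1*1 = -24*1 = -24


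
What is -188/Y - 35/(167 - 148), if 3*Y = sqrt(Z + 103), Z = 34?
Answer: -35/19 - 564*sqrt(137)/137 ≈ -50.028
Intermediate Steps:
Y = sqrt(137)/3 (Y = sqrt(34 + 103)/3 = sqrt(137)/3 ≈ 3.9016)
-188/Y - 35/(167 - 148) = -188*3*sqrt(137)/137 - 35/(167 - 148) = -564*sqrt(137)/137 - 35/19 = -35/19 - 564*sqrt(137)/137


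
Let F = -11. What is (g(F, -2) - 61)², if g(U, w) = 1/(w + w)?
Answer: 60025/16 ≈ 3751.6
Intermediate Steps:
g(U, w) = 1/(2*w)
(g(F, -2) - 61)² = ((½)/(-2) - 61)² = ((½)*(-½) - 61)² = (-¼ - 61)² = (-245/4)² = 60025/16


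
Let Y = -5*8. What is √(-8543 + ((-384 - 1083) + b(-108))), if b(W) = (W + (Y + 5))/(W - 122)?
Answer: I*√529496110/230 ≈ 100.05*I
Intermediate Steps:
Y = -40
b(W) = (-35 + W)/(-122 + W) (b(W) = (W + (-40 + 5))/(W - 122) = (W - 35)/(-122 + W) = (-35 + W)/(-122 + W))
√(-8543 + ((-384 - 1083) + b(-108))) = √(-8543 + ((-384 - 1083) + (-35 - 108)/(-122 - 108))) = √(-8543 + (-1467 - 143/(-230))) = √(-8543 + (-1467 - 1/230*(-143))) = √(-8543 + (-1467 + 143/230)) = √(-8543 - 337267/230) = √(-2302157/230) = I*√529496110/230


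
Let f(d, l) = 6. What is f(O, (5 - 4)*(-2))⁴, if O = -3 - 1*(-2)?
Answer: 1296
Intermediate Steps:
O = -1 (O = -3 + 2 = -1)
f(O, (5 - 4)*(-2))⁴ = 6⁴ = 1296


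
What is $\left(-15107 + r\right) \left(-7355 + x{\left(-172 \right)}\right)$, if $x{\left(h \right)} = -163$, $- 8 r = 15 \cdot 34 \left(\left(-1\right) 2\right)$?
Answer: $112615881$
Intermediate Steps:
$r = \frac{255}{2}$ ($r = - \frac{15 \cdot 34 \left(\left(-1\right) 2\right)}{8} = - \frac{510 \left(-2\right)}{8} = \left(- \frac{1}{8}\right) \left(-1020\right) = \frac{255}{2} \approx 127.5$)
$\left(-15107 + r\right) \left(-7355 + x{\left(-172 \right)}\right) = \left(-15107 + \frac{255}{2}\right) \left(-7355 - 163\right) = \left(- \frac{29959}{2}\right) \left(-7518\right) = 112615881$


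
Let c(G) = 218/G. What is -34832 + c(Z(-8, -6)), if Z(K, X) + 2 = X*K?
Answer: -801027/23 ≈ -34827.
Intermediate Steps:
Z(K, X) = -2 + K*X (Z(K, X) = -2 + X*K = -2 + K*X)
-34832 + c(Z(-8, -6)) = -34832 + 218/(-2 - 8*(-6)) = -34832 + 218/(-2 + 48) = -34832 + 218/46 = -34832 + 218*(1/46) = -34832 + 109/23 = -801027/23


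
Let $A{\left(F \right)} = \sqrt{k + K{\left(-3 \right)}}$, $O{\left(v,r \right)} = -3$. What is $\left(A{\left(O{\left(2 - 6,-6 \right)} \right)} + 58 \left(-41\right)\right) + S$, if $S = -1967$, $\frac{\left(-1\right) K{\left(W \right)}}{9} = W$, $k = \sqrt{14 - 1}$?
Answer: $-4345 + \sqrt{27 + \sqrt{13}} \approx -4339.5$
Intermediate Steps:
$k = \sqrt{13} \approx 3.6056$
$K{\left(W \right)} = - 9 W$
$A{\left(F \right)} = \sqrt{27 + \sqrt{13}}$ ($A{\left(F \right)} = \sqrt{\sqrt{13} - -27} = \sqrt{\sqrt{13} + 27} = \sqrt{27 + \sqrt{13}}$)
$\left(A{\left(O{\left(2 - 6,-6 \right)} \right)} + 58 \left(-41\right)\right) + S = \left(\sqrt{27 + \sqrt{13}} + 58 \left(-41\right)\right) - 1967 = \left(\sqrt{27 + \sqrt{13}} - 2378\right) - 1967 = \left(-2378 + \sqrt{27 + \sqrt{13}}\right) - 1967 = -4345 + \sqrt{27 + \sqrt{13}}$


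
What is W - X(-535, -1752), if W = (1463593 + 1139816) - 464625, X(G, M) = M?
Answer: 2140536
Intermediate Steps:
W = 2138784 (W = 2603409 - 464625 = 2138784)
W - X(-535, -1752) = 2138784 - 1*(-1752) = 2138784 + 1752 = 2140536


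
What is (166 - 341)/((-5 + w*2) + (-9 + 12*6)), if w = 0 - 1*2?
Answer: -175/54 ≈ -3.2407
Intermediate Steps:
w = -2 (w = 0 - 2 = -2)
(166 - 341)/((-5 + w*2) + (-9 + 12*6)) = (166 - 341)/((-5 - 2*2) + (-9 + 12*6)) = -175/((-5 - 4) + (-9 + 72)) = -175/(-9 + 63) = -175/54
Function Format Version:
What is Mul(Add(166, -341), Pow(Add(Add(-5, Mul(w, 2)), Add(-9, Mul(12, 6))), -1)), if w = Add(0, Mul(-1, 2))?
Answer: Rational(-175, 54) ≈ -3.2407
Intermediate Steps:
w = -2 (w = Add(0, -2) = -2)
Mul(Add(166, -341), Pow(Add(Add(-5, Mul(w, 2)), Add(-9, Mul(12, 6))), -1)) = Mul(Add(166, -341), Pow(Add(Add(-5, Mul(-2, 2)), Add(-9, Mul(12, 6))), -1)) = Mul(-175, Pow(Add(Add(-5, -4), Add(-9, 72)), -1)) = Mul(-175, Pow(Add(-9, 63), -1)) = Mul(-175, Pow(54, -1)) = Mul(-175, Rational(1, 54)) = Rational(-175, 54)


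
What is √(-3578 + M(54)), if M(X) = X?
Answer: 2*I*√881 ≈ 59.363*I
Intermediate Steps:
√(-3578 + M(54)) = √(-3578 + 54) = √(-3524) = 2*I*√881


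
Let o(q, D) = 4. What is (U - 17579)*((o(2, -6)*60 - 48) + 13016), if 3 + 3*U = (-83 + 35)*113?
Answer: -256076704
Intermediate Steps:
U = -1809 (U = -1 + ((-83 + 35)*113)/3 = -1 + (-48*113)/3 = -1 + (⅓)*(-5424) = -1 - 1808 = -1809)
(U - 17579)*((o(2, -6)*60 - 48) + 13016) = (-1809 - 17579)*((4*60 - 48) + 13016) = -19388*((240 - 48) + 13016) = -19388*(192 + 13016) = -19388*13208 = -256076704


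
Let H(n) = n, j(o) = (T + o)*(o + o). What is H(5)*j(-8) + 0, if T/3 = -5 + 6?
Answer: 400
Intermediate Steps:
T = 3 (T = 3*(-5 + 6) = 3*1 = 3)
j(o) = 2*o*(3 + o) (j(o) = (3 + o)*(o + o) = (3 + o)*(2*o) = 2*o*(3 + o))
H(5)*j(-8) + 0 = 5*(2*(-8)*(3 - 8)) + 0 = 5*(2*(-8)*(-5)) + 0 = 5*80 + 0 = 400 + 0 = 400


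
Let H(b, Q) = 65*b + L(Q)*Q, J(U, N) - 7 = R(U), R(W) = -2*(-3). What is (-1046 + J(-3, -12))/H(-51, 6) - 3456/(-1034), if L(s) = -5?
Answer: 6314221/1729365 ≈ 3.6512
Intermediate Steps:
R(W) = 6
J(U, N) = 13 (J(U, N) = 7 + 6 = 13)
H(b, Q) = -5*Q + 65*b (H(b, Q) = 65*b - 5*Q = -5*Q + 65*b)
(-1046 + J(-3, -12))/H(-51, 6) - 3456/(-1034) = (-1046 + 13)/(-5*6 + 65*(-51)) - 3456/(-1034) = -1033/(-30 - 3315) - 3456*(-1/1034) = -1033/(-3345) + 1728/517 = -1033*(-1/3345) + 1728/517 = 1033/3345 + 1728/517 = 6314221/1729365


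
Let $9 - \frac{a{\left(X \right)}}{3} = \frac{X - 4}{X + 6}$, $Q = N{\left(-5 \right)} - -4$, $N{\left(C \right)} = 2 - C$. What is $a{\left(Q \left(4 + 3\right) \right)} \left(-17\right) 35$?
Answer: $- \frac{1203090}{83} \approx -14495.0$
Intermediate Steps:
$Q = 11$ ($Q = \left(2 - -5\right) - -4 = \left(2 + 5\right) + 4 = 7 + 4 = 11$)
$a{\left(X \right)} = 27 - \frac{3 \left(-4 + X\right)}{6 + X}$ ($a{\left(X \right)} = 27 - 3 \frac{X - 4}{X + 6} = 27 - 3 \frac{-4 + X}{6 + X} = 27 - \frac{3 \left(-4 + X\right)}{6 + X}$)
$a{\left(Q \left(4 + 3\right) \right)} \left(-17\right) 35 = \frac{6 \left(29 + 4 \cdot 11 \left(4 + 3\right)\right)}{6 + 11 \left(4 + 3\right)} \left(-17\right) 35 = \frac{6 \left(29 + 4 \cdot 11 \cdot 7\right)}{6 + 11 \cdot 7} \left(-17\right) 35 = \frac{6 \left(29 + 4 \cdot 77\right)}{6 + 77} \left(-17\right) 35 = \frac{6 \left(29 + 308\right)}{83} \left(-17\right) 35 = 6 \cdot \frac{1}{83} \cdot 337 \left(-17\right) 35 = \frac{2022}{83} \left(-17\right) 35 = \left(- \frac{34374}{83}\right) 35 = - \frac{1203090}{83}$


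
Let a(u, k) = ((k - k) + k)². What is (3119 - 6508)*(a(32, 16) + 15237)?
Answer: -52505777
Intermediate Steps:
a(u, k) = k² (a(u, k) = (0 + k)² = k²)
(3119 - 6508)*(a(32, 16) + 15237) = (3119 - 6508)*(16² + 15237) = -3389*(256 + 15237) = -3389*15493 = -52505777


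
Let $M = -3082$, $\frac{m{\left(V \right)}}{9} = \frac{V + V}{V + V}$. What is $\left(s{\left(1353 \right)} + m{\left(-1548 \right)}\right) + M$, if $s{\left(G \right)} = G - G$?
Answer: $-3073$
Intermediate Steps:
$m{\left(V \right)} = 9$ ($m{\left(V \right)} = 9 \frac{V + V}{V + V} = 9 \frac{2 V}{2 V} = 9 \cdot 2 V \frac{1}{2 V} = 9 \cdot 1 = 9$)
$s{\left(G \right)} = 0$
$\left(s{\left(1353 \right)} + m{\left(-1548 \right)}\right) + M = \left(0 + 9\right) - 3082 = 9 - 3082 = -3073$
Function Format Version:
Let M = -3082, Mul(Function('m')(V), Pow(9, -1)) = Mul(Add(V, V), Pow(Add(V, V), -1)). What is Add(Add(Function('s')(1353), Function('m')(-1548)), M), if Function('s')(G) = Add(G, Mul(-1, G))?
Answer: -3073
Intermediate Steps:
Function('m')(V) = 9 (Function('m')(V) = Mul(9, Mul(Add(V, V), Pow(Add(V, V), -1))) = Mul(9, Mul(Mul(2, V), Pow(Mul(2, V), -1))) = Mul(9, Mul(Mul(2, V), Mul(Rational(1, 2), Pow(V, -1)))) = Mul(9, 1) = 9)
Function('s')(G) = 0
Add(Add(Function('s')(1353), Function('m')(-1548)), M) = Add(Add(0, 9), -3082) = Add(9, -3082) = -3073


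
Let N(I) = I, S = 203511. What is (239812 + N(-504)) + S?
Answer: 442819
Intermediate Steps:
(239812 + N(-504)) + S = (239812 - 504) + 203511 = 239308 + 203511 = 442819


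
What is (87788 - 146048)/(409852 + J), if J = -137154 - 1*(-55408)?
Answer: -29130/164053 ≈ -0.17756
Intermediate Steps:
J = -81746 (J = -137154 + 55408 = -81746)
(87788 - 146048)/(409852 + J) = (87788 - 146048)/(409852 - 81746) = -58260/328106 = -58260*1/328106 = -29130/164053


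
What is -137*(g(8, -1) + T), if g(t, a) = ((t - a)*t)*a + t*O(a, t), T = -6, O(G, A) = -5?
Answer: 16166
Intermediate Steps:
g(t, a) = -5*t + a*t*(t - a) (g(t, a) = ((t - a)*t)*a + t*(-5) = (t*(t - a))*a - 5*t = a*t*(t - a) - 5*t = -5*t + a*t*(t - a))
-137*(g(8, -1) + T) = -137*(8*(-5 - 1*(-1)² - 1*8) - 6) = -137*(8*(-5 - 1*1 - 8) - 6) = -137*(8*(-5 - 1 - 8) - 6) = -137*(8*(-14) - 6) = -137*(-112 - 6) = -137*(-118) = 16166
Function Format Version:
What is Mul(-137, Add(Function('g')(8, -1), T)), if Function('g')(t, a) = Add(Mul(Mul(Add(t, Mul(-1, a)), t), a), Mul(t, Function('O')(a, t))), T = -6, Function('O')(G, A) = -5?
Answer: 16166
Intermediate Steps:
Function('g')(t, a) = Add(Mul(-5, t), Mul(a, t, Add(t, Mul(-1, a)))) (Function('g')(t, a) = Add(Mul(Mul(Add(t, Mul(-1, a)), t), a), Mul(t, -5)) = Add(Mul(Mul(t, Add(t, Mul(-1, a))), a), Mul(-5, t)) = Add(Mul(a, t, Add(t, Mul(-1, a))), Mul(-5, t)) = Add(Mul(-5, t), Mul(a, t, Add(t, Mul(-1, a)))))
Mul(-137, Add(Function('g')(8, -1), T)) = Mul(-137, Add(Mul(8, Add(-5, Mul(-1, Pow(-1, 2)), Mul(-1, 8))), -6)) = Mul(-137, Add(Mul(8, Add(-5, Mul(-1, 1), -8)), -6)) = Mul(-137, Add(Mul(8, Add(-5, -1, -8)), -6)) = Mul(-137, Add(Mul(8, -14), -6)) = Mul(-137, Add(-112, -6)) = Mul(-137, -118) = 16166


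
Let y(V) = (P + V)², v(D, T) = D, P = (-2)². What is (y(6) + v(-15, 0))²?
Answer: 7225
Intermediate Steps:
P = 4
y(V) = (4 + V)²
(y(6) + v(-15, 0))² = ((4 + 6)² - 15)² = (10² - 15)² = (100 - 15)² = 85² = 7225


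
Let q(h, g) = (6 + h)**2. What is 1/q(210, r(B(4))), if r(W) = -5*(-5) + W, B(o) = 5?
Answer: 1/46656 ≈ 2.1433e-5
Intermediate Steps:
r(W) = 25 + W
1/q(210, r(B(4))) = 1/((6 + 210)**2) = 1/(216**2) = 1/46656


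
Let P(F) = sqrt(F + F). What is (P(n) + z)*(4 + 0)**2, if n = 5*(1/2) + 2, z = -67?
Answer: -1024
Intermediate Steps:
n = 9/2 (n = 5*(1*(1/2)) + 2 = 5*(1/2) + 2 = 5/2 + 2 = 9/2 ≈ 4.5000)
P(F) = sqrt(2)*sqrt(F) (P(F) = sqrt(2*F) = sqrt(2)*sqrt(F))
(P(n) + z)*(4 + 0)**2 = (sqrt(2)*sqrt(9/2) - 67)*(4 + 0)**2 = (sqrt(2)*(3*sqrt(2)/2) - 67)*4**2 = (3 - 67)*16 = -64*16 = -1024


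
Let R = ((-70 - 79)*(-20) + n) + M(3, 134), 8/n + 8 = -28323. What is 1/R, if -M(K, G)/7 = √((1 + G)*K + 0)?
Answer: 265764838348/790209309769371 + 5618518927*√5/790209309769371 ≈ 0.00035222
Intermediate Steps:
n = -8/28331 (n = 8/(-8 - 28323) = 8/(-28331) = 8*(-1/28331) = -8/28331 ≈ -0.00028238)
M(K, G) = -7*√(K*(1 + G)) (M(K, G) = -7*√((1 + G)*K + 0) = -7*√(K*(1 + G) + 0) = -7*√(K*(1 + G)))
R = 84426372/28331 - 63*√5 (R = ((-70 - 79)*(-20) - 8/28331) - 7*√3*√(1 + 134) = (-149*(-20) - 8/28331) - 7*9*√5 = (2980 - 8/28331) - 63*√5 = 84426372/28331 - 63*√5 ≈ 2839.1)
1/R = 1/(84426372/28331 - 63*√5)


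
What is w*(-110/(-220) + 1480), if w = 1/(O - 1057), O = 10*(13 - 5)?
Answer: -2961/1954 ≈ -1.5154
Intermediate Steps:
O = 80 (O = 10*8 = 80)
w = -1/977 (w = 1/(80 - 1057) = 1/(-977) = -1/977 ≈ -0.0010235)
w*(-110/(-220) + 1480) = -(-110/(-220) + 1480)/977 = -(-110*(-1/220) + 1480)/977 = -(½ + 1480)/977 = -1/977*2961/2 = -2961/1954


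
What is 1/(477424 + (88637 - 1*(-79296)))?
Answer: 1/645357 ≈ 1.5495e-6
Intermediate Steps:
1/(477424 + (88637 - 1*(-79296))) = 1/(477424 + (88637 + 79296)) = 1/(477424 + 167933) = 1/645357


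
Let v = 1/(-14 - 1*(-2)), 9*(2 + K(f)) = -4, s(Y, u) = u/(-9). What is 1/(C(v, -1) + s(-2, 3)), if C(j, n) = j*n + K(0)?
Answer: -36/97 ≈ -0.37113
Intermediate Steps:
s(Y, u) = -u/9 (s(Y, u) = u*(-⅑) = -u/9)
K(f) = -22/9 (K(f) = -2 + (⅑)*(-4) = -2 - 4/9 = -22/9)
v = -1/12 (v = 1/(-14 + 2) = 1/(-12) = -1/12 ≈ -0.083333)
C(j, n) = -22/9 + j*n (C(j, n) = j*n - 22/9 = -22/9 + j*n)
1/(C(v, -1) + s(-2, 3)) = 1/((-22/9 - 1/12*(-1)) - ⅑*3) = 1/((-22/9 + 1/12) - ⅓) = 1/(-85/36 - ⅓) = 1/(-97/36) = -36/97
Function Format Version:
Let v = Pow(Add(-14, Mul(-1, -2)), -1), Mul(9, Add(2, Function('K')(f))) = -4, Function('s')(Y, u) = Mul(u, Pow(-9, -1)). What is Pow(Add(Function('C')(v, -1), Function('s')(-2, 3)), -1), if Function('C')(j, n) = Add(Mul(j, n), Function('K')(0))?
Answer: Rational(-36, 97) ≈ -0.37113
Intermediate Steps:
Function('s')(Y, u) = Mul(Rational(-1, 9), u) (Function('s')(Y, u) = Mul(u, Rational(-1, 9)) = Mul(Rational(-1, 9), u))
Function('K')(f) = Rational(-22, 9) (Function('K')(f) = Add(-2, Mul(Rational(1, 9), -4)) = Add(-2, Rational(-4, 9)) = Rational(-22, 9))
v = Rational(-1, 12) (v = Pow(Add(-14, 2), -1) = Pow(-12, -1) = Rational(-1, 12) ≈ -0.083333)
Function('C')(j, n) = Add(Rational(-22, 9), Mul(j, n)) (Function('C')(j, n) = Add(Mul(j, n), Rational(-22, 9)) = Add(Rational(-22, 9), Mul(j, n)))
Pow(Add(Function('C')(v, -1), Function('s')(-2, 3)), -1) = Pow(Add(Add(Rational(-22, 9), Mul(Rational(-1, 12), -1)), Mul(Rational(-1, 9), 3)), -1) = Pow(Add(Add(Rational(-22, 9), Rational(1, 12)), Rational(-1, 3)), -1) = Pow(Add(Rational(-85, 36), Rational(-1, 3)), -1) = Pow(Rational(-97, 36), -1) = Rational(-36, 97)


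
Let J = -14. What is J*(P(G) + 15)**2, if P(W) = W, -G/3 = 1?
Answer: -2016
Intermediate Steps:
G = -3 (G = -3*1 = -3)
J*(P(G) + 15)**2 = -14*(-3 + 15)**2 = -14*12**2 = -14*144 = -2016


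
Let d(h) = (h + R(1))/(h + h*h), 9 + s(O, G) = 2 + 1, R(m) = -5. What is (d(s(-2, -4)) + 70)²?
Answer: 4363921/900 ≈ 4848.8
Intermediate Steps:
s(O, G) = -6 (s(O, G) = -9 + (2 + 1) = -9 + 3 = -6)
d(h) = (-5 + h)/(h + h²) (d(h) = (h - 5)/(h + h*h) = (-5 + h)/(h + h²))
(d(s(-2, -4)) + 70)² = ((-5 - 6)/((-6)*(1 - 6)) + 70)² = (-⅙*(-11)/(-5) + 70)² = (-⅙*(-⅕)*(-11) + 70)² = (-11/30 + 70)² = (2089/30)² = 4363921/900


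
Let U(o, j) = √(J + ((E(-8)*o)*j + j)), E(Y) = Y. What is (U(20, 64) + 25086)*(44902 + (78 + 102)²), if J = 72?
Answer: 1939197972 + 154604*I*√2526 ≈ 1.9392e+9 + 7.7703e+6*I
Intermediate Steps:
U(o, j) = √(72 + j - 8*j*o) (U(o, j) = √(72 + ((-8*o)*j + j)) = √(72 + (-8*j*o + j)) = √(72 + (j - 8*j*o)) = √(72 + j - 8*j*o))
(U(20, 64) + 25086)*(44902 + (78 + 102)²) = (√(72 + 64 - 8*64*20) + 25086)*(44902 + (78 + 102)²) = (√(72 + 64 - 10240) + 25086)*(44902 + 180²) = (√(-10104) + 25086)*(44902 + 32400) = (2*I*√2526 + 25086)*77302 = (25086 + 2*I*√2526)*77302 = 1939197972 + 154604*I*√2526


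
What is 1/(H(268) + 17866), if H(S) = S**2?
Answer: 1/89690 ≈ 1.1150e-5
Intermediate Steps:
1/(H(268) + 17866) = 1/(268**2 + 17866) = 1/(71824 + 17866) = 1/89690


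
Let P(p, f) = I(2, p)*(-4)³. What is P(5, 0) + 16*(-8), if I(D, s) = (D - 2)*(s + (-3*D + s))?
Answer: -128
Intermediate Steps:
I(D, s) = (-2 + D)*(-3*D + 2*s) (I(D, s) = (-2 + D)*(s + (s - 3*D)) = (-2 + D)*(-3*D + 2*s))
P(p, f) = 0 (P(p, f) = (-4*p - 3*2² + 6*2 + 2*2*p)*(-4)³ = (-4*p - 3*4 + 12 + 4*p)*(-64) = (-4*p - 12 + 12 + 4*p)*(-64) = 0*(-64) = 0)
P(5, 0) + 16*(-8) = 0 + 16*(-8) = 0 - 128 = -128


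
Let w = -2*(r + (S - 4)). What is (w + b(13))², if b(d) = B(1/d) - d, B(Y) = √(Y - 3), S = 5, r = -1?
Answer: (169 - I*√494)²/169 ≈ 166.08 - 44.452*I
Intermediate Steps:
B(Y) = √(-3 + Y)
b(d) = √(-3 + 1/d) - d
w = 0 (w = -2*(-1 + (5 - 4)) = -2*(-1 + 1) = -2*0 = 0)
(w + b(13))² = (0 + (√(-3 + 1/13) - 1*13))² = (0 + (√(-3 + 1/13) - 13))² = (0 + (√(-38/13) - 13))² = (0 + (I*√494/13 - 13))² = (0 + (-13 + I*√494/13))² = (-13 + I*√494/13)²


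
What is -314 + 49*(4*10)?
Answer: 1646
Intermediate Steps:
-314 + 49*(4*10) = -314 + 49*40 = -314 + 1960 = 1646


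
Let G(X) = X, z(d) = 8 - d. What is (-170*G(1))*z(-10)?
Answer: -3060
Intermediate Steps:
(-170*G(1))*z(-10) = (-170*1)*(8 - 1*(-10)) = -170*(8 + 10) = -170*18 = -3060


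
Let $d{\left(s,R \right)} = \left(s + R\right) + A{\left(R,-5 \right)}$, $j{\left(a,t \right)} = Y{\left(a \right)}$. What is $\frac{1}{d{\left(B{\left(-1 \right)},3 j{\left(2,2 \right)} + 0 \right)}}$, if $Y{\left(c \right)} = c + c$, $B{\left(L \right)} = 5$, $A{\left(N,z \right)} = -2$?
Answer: $\frac{1}{15} \approx 0.066667$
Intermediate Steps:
$Y{\left(c \right)} = 2 c$
$j{\left(a,t \right)} = 2 a$
$d{\left(s,R \right)} = -2 + R + s$ ($d{\left(s,R \right)} = \left(s + R\right) - 2 = \left(R + s\right) - 2 = -2 + R + s$)
$\frac{1}{d{\left(B{\left(-1 \right)},3 j{\left(2,2 \right)} + 0 \right)}} = \frac{1}{-2 + \left(3 \cdot 2 \cdot 2 + 0\right) + 5} = \frac{1}{-2 + \left(3 \cdot 4 + 0\right) + 5} = \frac{1}{-2 + \left(12 + 0\right) + 5} = \frac{1}{-2 + 12 + 5} = \frac{1}{15}$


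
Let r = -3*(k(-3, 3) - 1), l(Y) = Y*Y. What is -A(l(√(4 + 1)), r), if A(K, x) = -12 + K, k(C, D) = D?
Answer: 7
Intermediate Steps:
l(Y) = Y²
r = -6 (r = -3*(3 - 1) = -3*2 = -6)
-A(l(√(4 + 1)), r) = -(-12 + (√(4 + 1))²) = -(-12 + (√5)²) = -(-12 + 5) = -1*(-7) = 7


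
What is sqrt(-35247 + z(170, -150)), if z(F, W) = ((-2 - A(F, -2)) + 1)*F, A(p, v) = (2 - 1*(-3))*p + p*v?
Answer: I*sqrt(122117) ≈ 349.45*I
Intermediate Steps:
A(p, v) = 5*p + p*v (A(p, v) = (2 + 3)*p + p*v = 5*p + p*v)
z(F, W) = F*(-1 - 3*F) (z(F, W) = ((-2 - F*(5 - 2)) + 1)*F = ((-2 - F*3) + 1)*F = ((-2 - 3*F) + 1)*F = (-1 - 3*F)*F = F*(-1 - 3*F))
sqrt(-35247 + z(170, -150)) = sqrt(-35247 - 1*170*(1 + 3*170)) = sqrt(-35247 - 1*170*(1 + 510)) = sqrt(-35247 - 1*170*511) = sqrt(-35247 - 86870) = sqrt(-122117) = I*sqrt(122117)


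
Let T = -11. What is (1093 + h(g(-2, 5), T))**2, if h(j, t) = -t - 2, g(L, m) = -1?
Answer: 1214404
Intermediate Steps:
h(j, t) = -2 - t
(1093 + h(g(-2, 5), T))**2 = (1093 + (-2 - 1*(-11)))**2 = (1093 + (-2 + 11))**2 = (1093 + 9)**2 = 1102**2 = 1214404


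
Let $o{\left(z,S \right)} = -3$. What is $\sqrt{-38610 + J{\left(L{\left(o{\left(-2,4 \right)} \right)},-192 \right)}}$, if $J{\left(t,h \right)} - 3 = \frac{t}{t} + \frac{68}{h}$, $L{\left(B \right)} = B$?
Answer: $\frac{i \sqrt{5559315}}{12} \approx 196.49 i$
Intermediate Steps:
$J{\left(t,h \right)} = 4 + \frac{68}{h}$ ($J{\left(t,h \right)} = 3 + \left(\frac{t}{t} + \frac{68}{h}\right) = 3 + \left(1 + \frac{68}{h}\right) = 4 + \frac{68}{h}$)
$\sqrt{-38610 + J{\left(L{\left(o{\left(-2,4 \right)} \right)},-192 \right)}} = \sqrt{-38610 + \left(4 + \frac{68}{-192}\right)} = \sqrt{-38610 + \left(4 + 68 \left(- \frac{1}{192}\right)\right)} = \sqrt{-38610 + \left(4 - \frac{17}{48}\right)} = \sqrt{-38610 + \frac{175}{48}} = \sqrt{- \frac{1853105}{48}} = \frac{i \sqrt{5559315}}{12}$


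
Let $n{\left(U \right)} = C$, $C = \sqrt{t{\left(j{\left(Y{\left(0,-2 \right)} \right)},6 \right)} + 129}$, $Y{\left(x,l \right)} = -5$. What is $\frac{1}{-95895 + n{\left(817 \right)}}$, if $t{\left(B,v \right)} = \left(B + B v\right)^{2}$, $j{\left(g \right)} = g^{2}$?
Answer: $- \frac{95895}{9195820271} - \frac{\sqrt{30754}}{9195820271} \approx -1.0447 \cdot 10^{-5}$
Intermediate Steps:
$C = \sqrt{30754}$ ($C = \sqrt{\left(\left(-5\right)^{2}\right)^{2} \left(1 + 6\right)^{2} + 129} = \sqrt{25^{2} \cdot 7^{2} + 129} = \sqrt{625 \cdot 49 + 129} = \sqrt{30625 + 129} = \sqrt{30754} \approx 175.37$)
$n{\left(U \right)} = \sqrt{30754}$
$\frac{1}{-95895 + n{\left(817 \right)}} = \frac{1}{-95895 + \sqrt{30754}}$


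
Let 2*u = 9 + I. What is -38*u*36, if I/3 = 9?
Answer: -24624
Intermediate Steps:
I = 27 (I = 3*9 = 27)
u = 18 (u = (9 + 27)/2 = (½)*36 = 18)
-38*u*36 = -38*18*36 = -684*36 = -24624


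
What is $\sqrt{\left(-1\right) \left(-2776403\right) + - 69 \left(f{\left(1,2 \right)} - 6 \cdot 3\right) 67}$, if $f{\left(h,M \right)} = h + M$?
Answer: $2 \sqrt{711437} \approx 1686.9$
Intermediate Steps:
$f{\left(h,M \right)} = M + h$
$\sqrt{\left(-1\right) \left(-2776403\right) + - 69 \left(f{\left(1,2 \right)} - 6 \cdot 3\right) 67} = \sqrt{\left(-1\right) \left(-2776403\right) + - 69 \left(\left(2 + 1\right) - 6 \cdot 3\right) 67} = \sqrt{2776403 + - 69 \left(3 - 18\right) 67} = \sqrt{2776403 + \left(-69\right) \left(-15\right) 67} = \sqrt{2776403 + 1035 \cdot 67} = \sqrt{2776403 + 69345} = \sqrt{2845748} = 2 \sqrt{711437}$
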